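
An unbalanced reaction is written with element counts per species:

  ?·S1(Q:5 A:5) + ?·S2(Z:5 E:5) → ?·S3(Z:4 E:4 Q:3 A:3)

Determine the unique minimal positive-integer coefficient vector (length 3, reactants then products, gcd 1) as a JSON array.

Coefficients: [3, 4, 5]

Z: 3·0+4·5 = 20 | 5·4 = 20
E: 3·0+4·5 = 20 | 5·4 = 20
Q: 3·5+4·0 = 15 | 5·3 = 15
A: 3·5+4·0 = 15 | 5·3 = 15
gcd(3,4,5) = 1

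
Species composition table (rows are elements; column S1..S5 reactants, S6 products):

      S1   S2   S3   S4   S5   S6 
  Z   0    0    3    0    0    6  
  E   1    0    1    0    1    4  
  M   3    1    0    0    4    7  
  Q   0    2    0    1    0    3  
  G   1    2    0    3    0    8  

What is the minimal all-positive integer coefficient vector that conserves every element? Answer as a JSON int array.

Coefficients: [5, 2, 6, 5, 1, 3]

Z: 5·0+2·0+6·3+5·0+1·0 = 18 | 3·6 = 18
E: 5·1+2·0+6·1+5·0+1·1 = 12 | 3·4 = 12
M: 5·3+2·1+6·0+5·0+1·4 = 21 | 3·7 = 21
Q: 5·0+2·2+6·0+5·1+1·0 = 9 | 3·3 = 9
G: 5·1+2·2+6·0+5·3+1·0 = 24 | 3·8 = 24
gcd(5,2,6,5,1,3) = 1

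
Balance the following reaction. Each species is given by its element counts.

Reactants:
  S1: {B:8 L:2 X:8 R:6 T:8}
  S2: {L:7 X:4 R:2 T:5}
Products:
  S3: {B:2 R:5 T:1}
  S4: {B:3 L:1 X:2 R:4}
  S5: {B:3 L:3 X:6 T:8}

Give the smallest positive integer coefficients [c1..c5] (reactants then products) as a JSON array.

B: 5·8+2·0 = 40 | 2·2+6·3+6·3 = 40
L: 5·2+2·7 = 24 | 2·0+6·1+6·3 = 24
X: 5·8+2·4 = 48 | 2·0+6·2+6·6 = 48
R: 5·6+2·2 = 34 | 2·5+6·4+6·0 = 34
T: 5·8+2·5 = 50 | 2·1+6·0+6·8 = 50
gcd(5,2,2,6,6) = 1

Coefficients: [5, 2, 2, 6, 6]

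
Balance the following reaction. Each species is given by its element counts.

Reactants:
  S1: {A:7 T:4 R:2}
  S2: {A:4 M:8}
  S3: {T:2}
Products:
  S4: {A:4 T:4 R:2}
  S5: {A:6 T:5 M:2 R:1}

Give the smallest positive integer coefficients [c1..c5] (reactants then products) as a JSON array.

A: 4·7+1·4+6·0 = 32 | 2·4+4·6 = 32
T: 4·4+1·0+6·2 = 28 | 2·4+4·5 = 28
M: 4·0+1·8+6·0 = 8 | 2·0+4·2 = 8
R: 4·2+1·0+6·0 = 8 | 2·2+4·1 = 8
gcd(4,1,6,2,4) = 1

Coefficients: [4, 1, 6, 2, 4]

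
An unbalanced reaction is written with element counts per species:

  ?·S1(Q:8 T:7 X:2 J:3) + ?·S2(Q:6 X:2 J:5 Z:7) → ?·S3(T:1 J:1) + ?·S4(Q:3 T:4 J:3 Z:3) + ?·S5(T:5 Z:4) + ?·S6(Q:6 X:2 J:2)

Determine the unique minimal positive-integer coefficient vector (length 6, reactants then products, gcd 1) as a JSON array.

Coefficients: [3, 2, 3, 2, 2, 5]

Q: 3·8+2·6 = 36 | 3·0+2·3+2·0+5·6 = 36
T: 3·7+2·0 = 21 | 3·1+2·4+2·5+5·0 = 21
X: 3·2+2·2 = 10 | 3·0+2·0+2·0+5·2 = 10
J: 3·3+2·5 = 19 | 3·1+2·3+2·0+5·2 = 19
Z: 3·0+2·7 = 14 | 3·0+2·3+2·4+5·0 = 14
gcd(3,2,3,2,2,5) = 1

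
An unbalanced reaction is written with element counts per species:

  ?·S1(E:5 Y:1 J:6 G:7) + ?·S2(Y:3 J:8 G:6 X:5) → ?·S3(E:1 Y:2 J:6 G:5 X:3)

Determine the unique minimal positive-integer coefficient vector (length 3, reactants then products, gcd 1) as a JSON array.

E: 1·5+3·0 = 5 | 5·1 = 5
Y: 1·1+3·3 = 10 | 5·2 = 10
J: 1·6+3·8 = 30 | 5·6 = 30
G: 1·7+3·6 = 25 | 5·5 = 25
X: 1·0+3·5 = 15 | 5·3 = 15
gcd(1,3,5) = 1

Coefficients: [1, 3, 5]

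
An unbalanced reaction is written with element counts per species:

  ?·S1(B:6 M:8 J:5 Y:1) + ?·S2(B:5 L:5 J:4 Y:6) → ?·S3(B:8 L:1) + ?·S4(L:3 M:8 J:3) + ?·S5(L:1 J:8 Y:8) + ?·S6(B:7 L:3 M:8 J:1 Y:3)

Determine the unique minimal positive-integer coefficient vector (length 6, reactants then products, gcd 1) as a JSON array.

B: 5·6+5·5 = 55 | 6·8+4·0+4·0+1·7 = 55
L: 5·0+5·5 = 25 | 6·1+4·3+4·1+1·3 = 25
M: 5·8+5·0 = 40 | 6·0+4·8+4·0+1·8 = 40
J: 5·5+5·4 = 45 | 6·0+4·3+4·8+1·1 = 45
Y: 5·1+5·6 = 35 | 6·0+4·0+4·8+1·3 = 35
gcd(5,5,6,4,4,1) = 1

Coefficients: [5, 5, 6, 4, 4, 1]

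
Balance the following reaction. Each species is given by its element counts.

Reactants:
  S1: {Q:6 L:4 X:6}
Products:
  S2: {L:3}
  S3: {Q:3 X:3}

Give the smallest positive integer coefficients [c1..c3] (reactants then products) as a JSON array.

Coefficients: [3, 4, 6]

Q: 3·6 = 18 | 4·0+6·3 = 18
L: 3·4 = 12 | 4·3+6·0 = 12
X: 3·6 = 18 | 4·0+6·3 = 18
gcd(3,4,6) = 1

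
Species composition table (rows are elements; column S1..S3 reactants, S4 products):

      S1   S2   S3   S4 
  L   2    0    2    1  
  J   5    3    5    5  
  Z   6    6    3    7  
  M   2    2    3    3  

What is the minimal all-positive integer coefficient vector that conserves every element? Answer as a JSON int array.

Coefficients: [1, 5, 2, 6]

L: 1·2+5·0+2·2 = 6 | 6·1 = 6
J: 1·5+5·3+2·5 = 30 | 6·5 = 30
Z: 1·6+5·6+2·3 = 42 | 6·7 = 42
M: 1·2+5·2+2·3 = 18 | 6·3 = 18
gcd(1,5,2,6) = 1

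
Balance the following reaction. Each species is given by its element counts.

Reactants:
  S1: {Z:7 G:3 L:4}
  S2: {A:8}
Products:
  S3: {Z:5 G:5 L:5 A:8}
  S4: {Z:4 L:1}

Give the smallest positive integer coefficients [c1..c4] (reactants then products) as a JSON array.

Z: 5·7+3·0 = 35 | 3·5+5·4 = 35
G: 5·3+3·0 = 15 | 3·5+5·0 = 15
L: 5·4+3·0 = 20 | 3·5+5·1 = 20
A: 5·0+3·8 = 24 | 3·8+5·0 = 24
gcd(5,3,3,5) = 1

Coefficients: [5, 3, 3, 5]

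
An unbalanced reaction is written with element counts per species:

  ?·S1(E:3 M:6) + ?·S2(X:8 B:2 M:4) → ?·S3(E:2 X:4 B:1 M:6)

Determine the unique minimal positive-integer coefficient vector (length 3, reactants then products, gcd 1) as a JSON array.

Coefficients: [4, 3, 6]

E: 4·3+3·0 = 12 | 6·2 = 12
X: 4·0+3·8 = 24 | 6·4 = 24
B: 4·0+3·2 = 6 | 6·1 = 6
M: 4·6+3·4 = 36 | 6·6 = 36
gcd(4,3,6) = 1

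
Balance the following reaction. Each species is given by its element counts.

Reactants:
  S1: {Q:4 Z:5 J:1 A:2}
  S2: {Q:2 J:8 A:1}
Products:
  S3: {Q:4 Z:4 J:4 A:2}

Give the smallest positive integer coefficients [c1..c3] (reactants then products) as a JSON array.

Coefficients: [4, 2, 5]

Q: 4·4+2·2 = 20 | 5·4 = 20
Z: 4·5+2·0 = 20 | 5·4 = 20
J: 4·1+2·8 = 20 | 5·4 = 20
A: 4·2+2·1 = 10 | 5·2 = 10
gcd(4,2,5) = 1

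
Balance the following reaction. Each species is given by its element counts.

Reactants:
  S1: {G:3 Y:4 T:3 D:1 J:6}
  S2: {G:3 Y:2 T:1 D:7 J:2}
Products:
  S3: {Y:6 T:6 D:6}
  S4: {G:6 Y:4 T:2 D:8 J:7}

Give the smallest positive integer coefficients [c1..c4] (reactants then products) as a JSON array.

Coefficients: [3, 5, 1, 4]

G: 3·3+5·3 = 24 | 1·0+4·6 = 24
Y: 3·4+5·2 = 22 | 1·6+4·4 = 22
T: 3·3+5·1 = 14 | 1·6+4·2 = 14
D: 3·1+5·7 = 38 | 1·6+4·8 = 38
J: 3·6+5·2 = 28 | 1·0+4·7 = 28
gcd(3,5,1,4) = 1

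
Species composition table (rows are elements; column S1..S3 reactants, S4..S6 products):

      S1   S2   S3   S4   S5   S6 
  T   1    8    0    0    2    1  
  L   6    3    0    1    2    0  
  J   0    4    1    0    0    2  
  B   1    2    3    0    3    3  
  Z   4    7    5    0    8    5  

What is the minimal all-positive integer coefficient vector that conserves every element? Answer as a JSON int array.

T: 1·1+1·8+6·0 = 9 | 5·0+2·2+5·1 = 9
L: 1·6+1·3+6·0 = 9 | 5·1+2·2+5·0 = 9
J: 1·0+1·4+6·1 = 10 | 5·0+2·0+5·2 = 10
B: 1·1+1·2+6·3 = 21 | 5·0+2·3+5·3 = 21
Z: 1·4+1·7+6·5 = 41 | 5·0+2·8+5·5 = 41
gcd(1,1,6,5,2,5) = 1

Coefficients: [1, 1, 6, 5, 2, 5]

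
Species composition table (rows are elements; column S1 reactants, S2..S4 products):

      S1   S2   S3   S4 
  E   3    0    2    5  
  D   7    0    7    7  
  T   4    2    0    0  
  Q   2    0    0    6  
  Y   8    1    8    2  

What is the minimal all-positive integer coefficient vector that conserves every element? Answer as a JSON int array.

Coefficients: [3, 6, 2, 1]

E: 3·3 = 9 | 6·0+2·2+1·5 = 9
D: 3·7 = 21 | 6·0+2·7+1·7 = 21
T: 3·4 = 12 | 6·2+2·0+1·0 = 12
Q: 3·2 = 6 | 6·0+2·0+1·6 = 6
Y: 3·8 = 24 | 6·1+2·8+1·2 = 24
gcd(3,6,2,1) = 1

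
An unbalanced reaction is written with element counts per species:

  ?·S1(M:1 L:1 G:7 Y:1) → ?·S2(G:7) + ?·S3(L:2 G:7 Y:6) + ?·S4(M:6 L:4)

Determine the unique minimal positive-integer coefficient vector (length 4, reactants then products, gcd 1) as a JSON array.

Coefficients: [6, 5, 1, 1]

M: 6·1 = 6 | 5·0+1·0+1·6 = 6
L: 6·1 = 6 | 5·0+1·2+1·4 = 6
G: 6·7 = 42 | 5·7+1·7+1·0 = 42
Y: 6·1 = 6 | 5·0+1·6+1·0 = 6
gcd(6,5,1,1) = 1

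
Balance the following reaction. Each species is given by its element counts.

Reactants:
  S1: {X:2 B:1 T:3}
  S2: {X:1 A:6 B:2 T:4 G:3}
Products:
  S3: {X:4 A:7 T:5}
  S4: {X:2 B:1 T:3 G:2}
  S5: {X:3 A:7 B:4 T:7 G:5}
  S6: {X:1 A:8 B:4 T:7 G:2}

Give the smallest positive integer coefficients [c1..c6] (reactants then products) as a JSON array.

X: 5·2+5·1 = 15 | 1·4+3·2+1·3+2·1 = 15
A: 5·0+5·6 = 30 | 1·7+3·0+1·7+2·8 = 30
B: 5·1+5·2 = 15 | 1·0+3·1+1·4+2·4 = 15
T: 5·3+5·4 = 35 | 1·5+3·3+1·7+2·7 = 35
G: 5·0+5·3 = 15 | 1·0+3·2+1·5+2·2 = 15
gcd(5,5,1,3,1,2) = 1

Coefficients: [5, 5, 1, 3, 1, 2]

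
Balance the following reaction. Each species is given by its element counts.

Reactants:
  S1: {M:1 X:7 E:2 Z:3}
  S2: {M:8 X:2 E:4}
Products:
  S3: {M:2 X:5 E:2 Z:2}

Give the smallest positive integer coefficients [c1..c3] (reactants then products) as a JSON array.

Coefficients: [4, 1, 6]

M: 4·1+1·8 = 12 | 6·2 = 12
X: 4·7+1·2 = 30 | 6·5 = 30
E: 4·2+1·4 = 12 | 6·2 = 12
Z: 4·3+1·0 = 12 | 6·2 = 12
gcd(4,1,6) = 1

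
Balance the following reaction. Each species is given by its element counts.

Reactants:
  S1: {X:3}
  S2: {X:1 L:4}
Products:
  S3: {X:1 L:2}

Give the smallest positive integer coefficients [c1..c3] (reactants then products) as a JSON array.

Coefficients: [1, 3, 6]

X: 1·3+3·1 = 6 | 6·1 = 6
L: 1·0+3·4 = 12 | 6·2 = 12
gcd(1,3,6) = 1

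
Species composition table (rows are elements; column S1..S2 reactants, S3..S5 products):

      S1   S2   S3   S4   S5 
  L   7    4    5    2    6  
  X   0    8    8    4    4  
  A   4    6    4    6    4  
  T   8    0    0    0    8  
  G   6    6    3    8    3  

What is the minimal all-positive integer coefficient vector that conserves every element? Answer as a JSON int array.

L: 1·7+5·4 = 27 | 3·5+3·2+1·6 = 27
X: 1·0+5·8 = 40 | 3·8+3·4+1·4 = 40
A: 1·4+5·6 = 34 | 3·4+3·6+1·4 = 34
T: 1·8+5·0 = 8 | 3·0+3·0+1·8 = 8
G: 1·6+5·6 = 36 | 3·3+3·8+1·3 = 36
gcd(1,5,3,3,1) = 1

Coefficients: [1, 5, 3, 3, 1]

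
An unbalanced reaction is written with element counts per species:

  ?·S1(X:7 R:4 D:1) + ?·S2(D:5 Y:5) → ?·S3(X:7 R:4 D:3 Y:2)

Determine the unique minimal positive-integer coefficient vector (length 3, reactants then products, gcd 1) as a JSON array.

Coefficients: [5, 2, 5]

X: 5·7+2·0 = 35 | 5·7 = 35
R: 5·4+2·0 = 20 | 5·4 = 20
D: 5·1+2·5 = 15 | 5·3 = 15
Y: 5·0+2·5 = 10 | 5·2 = 10
gcd(5,2,5) = 1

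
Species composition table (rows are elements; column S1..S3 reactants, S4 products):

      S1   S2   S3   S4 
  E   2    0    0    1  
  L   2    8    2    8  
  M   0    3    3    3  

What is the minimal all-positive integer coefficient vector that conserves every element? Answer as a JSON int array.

E: 3·2+5·0+1·0 = 6 | 6·1 = 6
L: 3·2+5·8+1·2 = 48 | 6·8 = 48
M: 3·0+5·3+1·3 = 18 | 6·3 = 18
gcd(3,5,1,6) = 1

Coefficients: [3, 5, 1, 6]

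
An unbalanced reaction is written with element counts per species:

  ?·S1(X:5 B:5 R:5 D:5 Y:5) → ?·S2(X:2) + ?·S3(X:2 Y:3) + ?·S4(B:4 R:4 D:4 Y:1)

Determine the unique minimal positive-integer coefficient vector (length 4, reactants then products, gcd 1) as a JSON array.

Coefficients: [4, 5, 5, 5]

X: 4·5 = 20 | 5·2+5·2+5·0 = 20
B: 4·5 = 20 | 5·0+5·0+5·4 = 20
R: 4·5 = 20 | 5·0+5·0+5·4 = 20
D: 4·5 = 20 | 5·0+5·0+5·4 = 20
Y: 4·5 = 20 | 5·0+5·3+5·1 = 20
gcd(4,5,5,5) = 1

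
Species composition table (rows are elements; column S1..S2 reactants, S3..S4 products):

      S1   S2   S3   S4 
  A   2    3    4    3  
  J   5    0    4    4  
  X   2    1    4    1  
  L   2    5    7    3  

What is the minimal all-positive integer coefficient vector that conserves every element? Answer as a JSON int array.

A: 4·2+3·3 = 17 | 2·4+3·3 = 17
J: 4·5+3·0 = 20 | 2·4+3·4 = 20
X: 4·2+3·1 = 11 | 2·4+3·1 = 11
L: 4·2+3·5 = 23 | 2·7+3·3 = 23
gcd(4,3,2,3) = 1

Coefficients: [4, 3, 2, 3]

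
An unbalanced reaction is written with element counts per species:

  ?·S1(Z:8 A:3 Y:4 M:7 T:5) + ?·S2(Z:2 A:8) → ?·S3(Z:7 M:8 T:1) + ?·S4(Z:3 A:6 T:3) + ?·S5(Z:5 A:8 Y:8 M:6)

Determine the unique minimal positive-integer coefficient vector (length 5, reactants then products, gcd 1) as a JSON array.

Coefficients: [4, 5, 2, 6, 2]

Z: 4·8+5·2 = 42 | 2·7+6·3+2·5 = 42
A: 4·3+5·8 = 52 | 2·0+6·6+2·8 = 52
Y: 4·4+5·0 = 16 | 2·0+6·0+2·8 = 16
M: 4·7+5·0 = 28 | 2·8+6·0+2·6 = 28
T: 4·5+5·0 = 20 | 2·1+6·3+2·0 = 20
gcd(4,5,2,6,2) = 1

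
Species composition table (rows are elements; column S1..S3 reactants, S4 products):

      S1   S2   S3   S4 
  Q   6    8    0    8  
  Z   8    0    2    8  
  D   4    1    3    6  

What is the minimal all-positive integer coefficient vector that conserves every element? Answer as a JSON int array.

Coefficients: [4, 2, 4, 5]

Q: 4·6+2·8+4·0 = 40 | 5·8 = 40
Z: 4·8+2·0+4·2 = 40 | 5·8 = 40
D: 4·4+2·1+4·3 = 30 | 5·6 = 30
gcd(4,2,4,5) = 1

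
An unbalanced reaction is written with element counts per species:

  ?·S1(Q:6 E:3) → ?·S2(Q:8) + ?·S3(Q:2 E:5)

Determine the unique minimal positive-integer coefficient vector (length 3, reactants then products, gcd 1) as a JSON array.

Coefficients: [5, 3, 3]

Q: 5·6 = 30 | 3·8+3·2 = 30
E: 5·3 = 15 | 3·0+3·5 = 15
gcd(5,3,3) = 1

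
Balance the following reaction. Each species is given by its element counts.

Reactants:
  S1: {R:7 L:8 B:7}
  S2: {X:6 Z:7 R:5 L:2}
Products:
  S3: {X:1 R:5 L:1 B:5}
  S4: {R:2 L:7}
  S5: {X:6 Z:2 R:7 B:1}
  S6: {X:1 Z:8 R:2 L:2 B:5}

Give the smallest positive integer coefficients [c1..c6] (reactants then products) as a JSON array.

Coefficients: [5, 6, 2, 6, 5, 4]

X: 5·0+6·6 = 36 | 2·1+6·0+5·6+4·1 = 36
Z: 5·0+6·7 = 42 | 2·0+6·0+5·2+4·8 = 42
R: 5·7+6·5 = 65 | 2·5+6·2+5·7+4·2 = 65
L: 5·8+6·2 = 52 | 2·1+6·7+5·0+4·2 = 52
B: 5·7+6·0 = 35 | 2·5+6·0+5·1+4·5 = 35
gcd(5,6,2,6,5,4) = 1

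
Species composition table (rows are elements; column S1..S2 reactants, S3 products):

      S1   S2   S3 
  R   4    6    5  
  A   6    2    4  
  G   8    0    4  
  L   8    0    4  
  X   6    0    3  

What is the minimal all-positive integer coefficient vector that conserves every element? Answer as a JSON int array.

Coefficients: [1, 1, 2]

R: 1·4+1·6 = 10 | 2·5 = 10
A: 1·6+1·2 = 8 | 2·4 = 8
G: 1·8+1·0 = 8 | 2·4 = 8
L: 1·8+1·0 = 8 | 2·4 = 8
X: 1·6+1·0 = 6 | 2·3 = 6
gcd(1,1,2) = 1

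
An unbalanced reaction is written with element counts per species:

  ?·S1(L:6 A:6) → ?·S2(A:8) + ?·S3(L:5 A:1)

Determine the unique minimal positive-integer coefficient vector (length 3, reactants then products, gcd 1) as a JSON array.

Coefficients: [5, 3, 6]

L: 5·6 = 30 | 3·0+6·5 = 30
A: 5·6 = 30 | 3·8+6·1 = 30
gcd(5,3,6) = 1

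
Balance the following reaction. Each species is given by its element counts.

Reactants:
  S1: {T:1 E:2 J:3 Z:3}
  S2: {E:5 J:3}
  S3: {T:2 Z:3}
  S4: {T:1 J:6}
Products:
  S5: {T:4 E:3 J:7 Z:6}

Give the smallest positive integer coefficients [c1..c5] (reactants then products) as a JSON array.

Coefficients: [2, 1, 4, 2, 3]

T: 2·1+1·0+4·2+2·1 = 12 | 3·4 = 12
E: 2·2+1·5+4·0+2·0 = 9 | 3·3 = 9
J: 2·3+1·3+4·0+2·6 = 21 | 3·7 = 21
Z: 2·3+1·0+4·3+2·0 = 18 | 3·6 = 18
gcd(2,1,4,2,3) = 1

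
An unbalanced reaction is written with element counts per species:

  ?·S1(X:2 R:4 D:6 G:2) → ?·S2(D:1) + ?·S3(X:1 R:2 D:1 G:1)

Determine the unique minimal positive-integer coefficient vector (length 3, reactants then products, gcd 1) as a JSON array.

Coefficients: [1, 4, 2]

X: 1·2 = 2 | 4·0+2·1 = 2
R: 1·4 = 4 | 4·0+2·2 = 4
D: 1·6 = 6 | 4·1+2·1 = 6
G: 1·2 = 2 | 4·0+2·1 = 2
gcd(1,4,2) = 1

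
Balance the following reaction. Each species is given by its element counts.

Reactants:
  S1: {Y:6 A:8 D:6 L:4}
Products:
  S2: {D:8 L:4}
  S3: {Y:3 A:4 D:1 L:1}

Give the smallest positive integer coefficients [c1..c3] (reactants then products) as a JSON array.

Coefficients: [2, 1, 4]

Y: 2·6 = 12 | 1·0+4·3 = 12
A: 2·8 = 16 | 1·0+4·4 = 16
D: 2·6 = 12 | 1·8+4·1 = 12
L: 2·4 = 8 | 1·4+4·1 = 8
gcd(2,1,4) = 1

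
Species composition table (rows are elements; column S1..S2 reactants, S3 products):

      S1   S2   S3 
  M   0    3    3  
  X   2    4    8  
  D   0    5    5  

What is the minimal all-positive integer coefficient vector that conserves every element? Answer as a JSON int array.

M: 2·0+1·3 = 3 | 1·3 = 3
X: 2·2+1·4 = 8 | 1·8 = 8
D: 2·0+1·5 = 5 | 1·5 = 5
gcd(2,1,1) = 1

Coefficients: [2, 1, 1]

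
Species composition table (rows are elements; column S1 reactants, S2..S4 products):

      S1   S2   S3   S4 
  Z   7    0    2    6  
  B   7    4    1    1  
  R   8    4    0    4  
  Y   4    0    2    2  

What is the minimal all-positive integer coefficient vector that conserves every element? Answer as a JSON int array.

Coefficients: [4, 5, 5, 3]

Z: 4·7 = 28 | 5·0+5·2+3·6 = 28
B: 4·7 = 28 | 5·4+5·1+3·1 = 28
R: 4·8 = 32 | 5·4+5·0+3·4 = 32
Y: 4·4 = 16 | 5·0+5·2+3·2 = 16
gcd(4,5,5,3) = 1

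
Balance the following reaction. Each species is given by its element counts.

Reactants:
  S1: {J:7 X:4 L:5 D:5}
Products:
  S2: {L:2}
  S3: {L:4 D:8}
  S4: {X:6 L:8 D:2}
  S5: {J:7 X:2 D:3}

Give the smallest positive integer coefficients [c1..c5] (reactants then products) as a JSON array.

Coefficients: [6, 5, 1, 2, 6]

J: 6·7 = 42 | 5·0+1·0+2·0+6·7 = 42
X: 6·4 = 24 | 5·0+1·0+2·6+6·2 = 24
L: 6·5 = 30 | 5·2+1·4+2·8+6·0 = 30
D: 6·5 = 30 | 5·0+1·8+2·2+6·3 = 30
gcd(6,5,1,2,6) = 1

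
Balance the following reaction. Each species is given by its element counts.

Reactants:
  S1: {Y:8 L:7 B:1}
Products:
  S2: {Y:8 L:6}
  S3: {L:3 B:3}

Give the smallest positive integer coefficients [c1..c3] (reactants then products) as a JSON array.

Y: 3·8 = 24 | 3·8+1·0 = 24
L: 3·7 = 21 | 3·6+1·3 = 21
B: 3·1 = 3 | 3·0+1·3 = 3
gcd(3,3,1) = 1

Coefficients: [3, 3, 1]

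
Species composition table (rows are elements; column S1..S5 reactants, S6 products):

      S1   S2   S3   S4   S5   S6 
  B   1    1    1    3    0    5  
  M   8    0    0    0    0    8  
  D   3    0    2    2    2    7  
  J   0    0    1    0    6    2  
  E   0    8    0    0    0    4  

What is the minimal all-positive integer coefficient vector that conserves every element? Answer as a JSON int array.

B: 6·1+3·1+6·1+5·3+1·0 = 30 | 6·5 = 30
M: 6·8+3·0+6·0+5·0+1·0 = 48 | 6·8 = 48
D: 6·3+3·0+6·2+5·2+1·2 = 42 | 6·7 = 42
J: 6·0+3·0+6·1+5·0+1·6 = 12 | 6·2 = 12
E: 6·0+3·8+6·0+5·0+1·0 = 24 | 6·4 = 24
gcd(6,3,6,5,1,6) = 1

Coefficients: [6, 3, 6, 5, 1, 6]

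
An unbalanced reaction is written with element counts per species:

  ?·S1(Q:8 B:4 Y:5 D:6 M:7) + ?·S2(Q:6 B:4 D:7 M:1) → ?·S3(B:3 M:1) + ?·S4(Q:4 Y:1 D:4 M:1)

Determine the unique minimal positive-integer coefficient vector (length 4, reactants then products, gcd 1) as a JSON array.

Coefficients: [1, 2, 4, 5]

Q: 1·8+2·6 = 20 | 4·0+5·4 = 20
B: 1·4+2·4 = 12 | 4·3+5·0 = 12
Y: 1·5+2·0 = 5 | 4·0+5·1 = 5
D: 1·6+2·7 = 20 | 4·0+5·4 = 20
M: 1·7+2·1 = 9 | 4·1+5·1 = 9
gcd(1,2,4,5) = 1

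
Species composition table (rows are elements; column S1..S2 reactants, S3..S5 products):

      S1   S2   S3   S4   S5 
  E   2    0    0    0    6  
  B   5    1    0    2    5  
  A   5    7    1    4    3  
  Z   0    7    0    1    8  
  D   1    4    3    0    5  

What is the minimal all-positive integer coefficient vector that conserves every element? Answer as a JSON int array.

Coefficients: [3, 2, 2, 6, 1]

E: 3·2+2·0 = 6 | 2·0+6·0+1·6 = 6
B: 3·5+2·1 = 17 | 2·0+6·2+1·5 = 17
A: 3·5+2·7 = 29 | 2·1+6·4+1·3 = 29
Z: 3·0+2·7 = 14 | 2·0+6·1+1·8 = 14
D: 3·1+2·4 = 11 | 2·3+6·0+1·5 = 11
gcd(3,2,2,6,1) = 1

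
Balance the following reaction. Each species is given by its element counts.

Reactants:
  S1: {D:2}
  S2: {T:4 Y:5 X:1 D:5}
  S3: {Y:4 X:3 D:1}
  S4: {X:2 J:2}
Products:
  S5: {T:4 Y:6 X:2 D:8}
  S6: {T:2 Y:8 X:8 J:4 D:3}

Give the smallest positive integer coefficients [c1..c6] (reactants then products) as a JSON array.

T: 6·0+6·4+4·0+4·0 = 24 | 5·4+2·2 = 24
Y: 6·0+6·5+4·4+4·0 = 46 | 5·6+2·8 = 46
X: 6·0+6·1+4·3+4·2 = 26 | 5·2+2·8 = 26
J: 6·0+6·0+4·0+4·2 = 8 | 5·0+2·4 = 8
D: 6·2+6·5+4·1+4·0 = 46 | 5·8+2·3 = 46
gcd(6,6,4,4,5,2) = 1

Coefficients: [6, 6, 4, 4, 5, 2]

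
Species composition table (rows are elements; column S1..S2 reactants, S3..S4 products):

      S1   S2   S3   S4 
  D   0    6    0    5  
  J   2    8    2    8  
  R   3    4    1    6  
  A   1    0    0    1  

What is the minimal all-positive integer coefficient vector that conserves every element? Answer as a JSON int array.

D: 6·0+5·6 = 30 | 2·0+6·5 = 30
J: 6·2+5·8 = 52 | 2·2+6·8 = 52
R: 6·3+5·4 = 38 | 2·1+6·6 = 38
A: 6·1+5·0 = 6 | 2·0+6·1 = 6
gcd(6,5,2,6) = 1

Coefficients: [6, 5, 2, 6]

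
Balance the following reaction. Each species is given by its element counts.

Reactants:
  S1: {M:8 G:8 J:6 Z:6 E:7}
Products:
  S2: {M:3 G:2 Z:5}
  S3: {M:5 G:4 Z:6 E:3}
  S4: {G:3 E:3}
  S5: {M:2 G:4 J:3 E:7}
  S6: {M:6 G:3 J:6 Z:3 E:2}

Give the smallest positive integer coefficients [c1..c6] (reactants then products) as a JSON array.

Coefficients: [6, 3, 1, 5, 2, 5]

M: 6·8 = 48 | 3·3+1·5+5·0+2·2+5·6 = 48
G: 6·8 = 48 | 3·2+1·4+5·3+2·4+5·3 = 48
J: 6·6 = 36 | 3·0+1·0+5·0+2·3+5·6 = 36
Z: 6·6 = 36 | 3·5+1·6+5·0+2·0+5·3 = 36
E: 6·7 = 42 | 3·0+1·3+5·3+2·7+5·2 = 42
gcd(6,3,1,5,2,5) = 1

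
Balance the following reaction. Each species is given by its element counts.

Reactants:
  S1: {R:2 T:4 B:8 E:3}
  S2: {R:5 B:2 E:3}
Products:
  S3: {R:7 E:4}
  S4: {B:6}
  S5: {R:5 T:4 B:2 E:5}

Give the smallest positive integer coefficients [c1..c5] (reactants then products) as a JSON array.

R: 3·2+6·5 = 36 | 3·7+5·0+3·5 = 36
T: 3·4+6·0 = 12 | 3·0+5·0+3·4 = 12
B: 3·8+6·2 = 36 | 3·0+5·6+3·2 = 36
E: 3·3+6·3 = 27 | 3·4+5·0+3·5 = 27
gcd(3,6,3,5,3) = 1

Coefficients: [3, 6, 3, 5, 3]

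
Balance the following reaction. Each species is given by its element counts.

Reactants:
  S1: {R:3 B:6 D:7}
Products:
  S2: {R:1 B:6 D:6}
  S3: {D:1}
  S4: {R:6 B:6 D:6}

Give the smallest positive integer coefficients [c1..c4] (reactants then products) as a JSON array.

R: 5·3 = 15 | 3·1+5·0+2·6 = 15
B: 5·6 = 30 | 3·6+5·0+2·6 = 30
D: 5·7 = 35 | 3·6+5·1+2·6 = 35
gcd(5,3,5,2) = 1

Coefficients: [5, 3, 5, 2]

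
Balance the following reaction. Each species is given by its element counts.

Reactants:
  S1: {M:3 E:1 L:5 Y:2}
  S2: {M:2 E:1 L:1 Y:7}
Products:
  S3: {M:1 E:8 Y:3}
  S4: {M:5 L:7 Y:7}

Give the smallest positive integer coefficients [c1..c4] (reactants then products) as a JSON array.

M: 5·3+3·2 = 21 | 1·1+4·5 = 21
E: 5·1+3·1 = 8 | 1·8+4·0 = 8
L: 5·5+3·1 = 28 | 1·0+4·7 = 28
Y: 5·2+3·7 = 31 | 1·3+4·7 = 31
gcd(5,3,1,4) = 1

Coefficients: [5, 3, 1, 4]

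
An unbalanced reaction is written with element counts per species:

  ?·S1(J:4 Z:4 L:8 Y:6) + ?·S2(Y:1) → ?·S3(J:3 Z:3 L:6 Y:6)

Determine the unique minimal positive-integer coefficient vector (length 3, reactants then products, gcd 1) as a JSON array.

J: 3·4+6·0 = 12 | 4·3 = 12
Z: 3·4+6·0 = 12 | 4·3 = 12
L: 3·8+6·0 = 24 | 4·6 = 24
Y: 3·6+6·1 = 24 | 4·6 = 24
gcd(3,6,4) = 1

Coefficients: [3, 6, 4]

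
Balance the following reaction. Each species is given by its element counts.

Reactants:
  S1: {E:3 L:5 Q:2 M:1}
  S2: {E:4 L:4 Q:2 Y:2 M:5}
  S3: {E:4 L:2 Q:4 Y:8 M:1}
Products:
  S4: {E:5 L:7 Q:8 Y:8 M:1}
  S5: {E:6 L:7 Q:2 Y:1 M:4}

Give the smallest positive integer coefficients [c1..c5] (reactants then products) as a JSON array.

E: 3·3+1·4+1·4 = 17 | 1·5+2·6 = 17
L: 3·5+1·4+1·2 = 21 | 1·7+2·7 = 21
Q: 3·2+1·2+1·4 = 12 | 1·8+2·2 = 12
Y: 3·0+1·2+1·8 = 10 | 1·8+2·1 = 10
M: 3·1+1·5+1·1 = 9 | 1·1+2·4 = 9
gcd(3,1,1,1,2) = 1

Coefficients: [3, 1, 1, 1, 2]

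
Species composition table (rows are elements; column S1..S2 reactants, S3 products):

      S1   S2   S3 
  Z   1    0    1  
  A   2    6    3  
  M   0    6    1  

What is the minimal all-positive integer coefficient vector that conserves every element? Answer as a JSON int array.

Z: 6·1+1·0 = 6 | 6·1 = 6
A: 6·2+1·6 = 18 | 6·3 = 18
M: 6·0+1·6 = 6 | 6·1 = 6
gcd(6,1,6) = 1

Coefficients: [6, 1, 6]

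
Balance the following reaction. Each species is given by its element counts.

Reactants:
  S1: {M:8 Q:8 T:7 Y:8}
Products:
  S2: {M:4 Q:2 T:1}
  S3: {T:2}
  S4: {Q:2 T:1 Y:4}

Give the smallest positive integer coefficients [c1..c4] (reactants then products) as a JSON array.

Coefficients: [2, 4, 3, 4]

M: 2·8 = 16 | 4·4+3·0+4·0 = 16
Q: 2·8 = 16 | 4·2+3·0+4·2 = 16
T: 2·7 = 14 | 4·1+3·2+4·1 = 14
Y: 2·8 = 16 | 4·0+3·0+4·4 = 16
gcd(2,4,3,4) = 1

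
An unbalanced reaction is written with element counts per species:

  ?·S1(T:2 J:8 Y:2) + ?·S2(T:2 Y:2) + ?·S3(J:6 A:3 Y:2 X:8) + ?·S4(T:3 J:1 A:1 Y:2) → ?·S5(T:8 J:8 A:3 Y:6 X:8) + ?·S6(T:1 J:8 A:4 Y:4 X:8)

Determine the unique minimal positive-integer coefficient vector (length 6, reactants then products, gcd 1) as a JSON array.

Coefficients: [1, 3, 6, 4, 2, 4]

T: 1·2+3·2+6·0+4·3 = 20 | 2·8+4·1 = 20
J: 1·8+3·0+6·6+4·1 = 48 | 2·8+4·8 = 48
A: 1·0+3·0+6·3+4·1 = 22 | 2·3+4·4 = 22
Y: 1·2+3·2+6·2+4·2 = 28 | 2·6+4·4 = 28
X: 1·0+3·0+6·8+4·0 = 48 | 2·8+4·8 = 48
gcd(1,3,6,4,2,4) = 1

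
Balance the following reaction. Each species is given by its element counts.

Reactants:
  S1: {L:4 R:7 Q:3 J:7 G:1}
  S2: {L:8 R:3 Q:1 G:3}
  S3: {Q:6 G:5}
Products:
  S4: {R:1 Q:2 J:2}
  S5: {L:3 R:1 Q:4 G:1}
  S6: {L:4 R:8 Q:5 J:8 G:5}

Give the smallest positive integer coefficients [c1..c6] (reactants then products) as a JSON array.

L: 6·4+1·8+4·0 = 32 | 1·0+4·3+5·4 = 32
R: 6·7+1·3+4·0 = 45 | 1·1+4·1+5·8 = 45
Q: 6·3+1·1+4·6 = 43 | 1·2+4·4+5·5 = 43
J: 6·7+1·0+4·0 = 42 | 1·2+4·0+5·8 = 42
G: 6·1+1·3+4·5 = 29 | 1·0+4·1+5·5 = 29
gcd(6,1,4,1,4,5) = 1

Coefficients: [6, 1, 4, 1, 4, 5]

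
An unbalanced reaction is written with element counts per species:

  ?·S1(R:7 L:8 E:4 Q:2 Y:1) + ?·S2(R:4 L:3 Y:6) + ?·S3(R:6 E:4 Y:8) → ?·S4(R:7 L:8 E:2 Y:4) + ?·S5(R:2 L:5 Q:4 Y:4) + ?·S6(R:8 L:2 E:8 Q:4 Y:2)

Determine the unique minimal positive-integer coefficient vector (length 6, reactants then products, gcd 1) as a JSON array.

Coefficients: [6, 3, 1, 6, 1, 2]

R: 6·7+3·4+1·6 = 60 | 6·7+1·2+2·8 = 60
L: 6·8+3·3+1·0 = 57 | 6·8+1·5+2·2 = 57
E: 6·4+3·0+1·4 = 28 | 6·2+1·0+2·8 = 28
Q: 6·2+3·0+1·0 = 12 | 6·0+1·4+2·4 = 12
Y: 6·1+3·6+1·8 = 32 | 6·4+1·4+2·2 = 32
gcd(6,3,1,6,1,2) = 1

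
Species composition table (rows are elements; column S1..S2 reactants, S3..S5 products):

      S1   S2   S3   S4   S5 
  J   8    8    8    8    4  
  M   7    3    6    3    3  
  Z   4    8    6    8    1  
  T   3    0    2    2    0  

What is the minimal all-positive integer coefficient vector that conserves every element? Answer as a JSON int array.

J: 6·8+5·8 = 88 | 6·8+3·8+4·4 = 88
M: 6·7+5·3 = 57 | 6·6+3·3+4·3 = 57
Z: 6·4+5·8 = 64 | 6·6+3·8+4·1 = 64
T: 6·3+5·0 = 18 | 6·2+3·2+4·0 = 18
gcd(6,5,6,3,4) = 1

Coefficients: [6, 5, 6, 3, 4]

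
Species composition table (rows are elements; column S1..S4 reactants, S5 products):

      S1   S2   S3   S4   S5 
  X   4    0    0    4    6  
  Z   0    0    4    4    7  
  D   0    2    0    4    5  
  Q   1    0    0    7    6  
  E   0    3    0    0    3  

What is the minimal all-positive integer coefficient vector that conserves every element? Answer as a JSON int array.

Coefficients: [3, 4, 4, 3, 4]

X: 3·4+4·0+4·0+3·4 = 24 | 4·6 = 24
Z: 3·0+4·0+4·4+3·4 = 28 | 4·7 = 28
D: 3·0+4·2+4·0+3·4 = 20 | 4·5 = 20
Q: 3·1+4·0+4·0+3·7 = 24 | 4·6 = 24
E: 3·0+4·3+4·0+3·0 = 12 | 4·3 = 12
gcd(3,4,4,3,4) = 1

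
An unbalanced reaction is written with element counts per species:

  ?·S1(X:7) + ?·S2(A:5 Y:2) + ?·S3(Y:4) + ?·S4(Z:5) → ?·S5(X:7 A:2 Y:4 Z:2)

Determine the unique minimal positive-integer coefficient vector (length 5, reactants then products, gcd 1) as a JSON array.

X: 5·7+2·0+4·0+2·0 = 35 | 5·7 = 35
A: 5·0+2·5+4·0+2·0 = 10 | 5·2 = 10
Y: 5·0+2·2+4·4+2·0 = 20 | 5·4 = 20
Z: 5·0+2·0+4·0+2·5 = 10 | 5·2 = 10
gcd(5,2,4,2,5) = 1

Coefficients: [5, 2, 4, 2, 5]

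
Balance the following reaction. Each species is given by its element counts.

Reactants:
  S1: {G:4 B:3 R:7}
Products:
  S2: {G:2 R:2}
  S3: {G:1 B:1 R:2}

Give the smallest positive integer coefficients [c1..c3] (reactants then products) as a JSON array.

Coefficients: [2, 1, 6]

G: 2·4 = 8 | 1·2+6·1 = 8
B: 2·3 = 6 | 1·0+6·1 = 6
R: 2·7 = 14 | 1·2+6·2 = 14
gcd(2,1,6) = 1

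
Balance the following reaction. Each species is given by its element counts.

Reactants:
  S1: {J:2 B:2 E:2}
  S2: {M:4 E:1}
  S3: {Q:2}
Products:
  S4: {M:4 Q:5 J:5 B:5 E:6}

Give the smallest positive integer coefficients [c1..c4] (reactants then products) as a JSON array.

M: 5·0+2·4+5·0 = 8 | 2·4 = 8
Q: 5·0+2·0+5·2 = 10 | 2·5 = 10
J: 5·2+2·0+5·0 = 10 | 2·5 = 10
B: 5·2+2·0+5·0 = 10 | 2·5 = 10
E: 5·2+2·1+5·0 = 12 | 2·6 = 12
gcd(5,2,5,2) = 1

Coefficients: [5, 2, 5, 2]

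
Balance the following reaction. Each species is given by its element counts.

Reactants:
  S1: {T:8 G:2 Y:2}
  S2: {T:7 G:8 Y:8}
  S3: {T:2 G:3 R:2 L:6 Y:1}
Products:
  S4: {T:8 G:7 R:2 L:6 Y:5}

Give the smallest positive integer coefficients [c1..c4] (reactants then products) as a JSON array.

Coefficients: [2, 2, 5, 5]

T: 2·8+2·7+5·2 = 40 | 5·8 = 40
G: 2·2+2·8+5·3 = 35 | 5·7 = 35
R: 2·0+2·0+5·2 = 10 | 5·2 = 10
L: 2·0+2·0+5·6 = 30 | 5·6 = 30
Y: 2·2+2·8+5·1 = 25 | 5·5 = 25
gcd(2,2,5,5) = 1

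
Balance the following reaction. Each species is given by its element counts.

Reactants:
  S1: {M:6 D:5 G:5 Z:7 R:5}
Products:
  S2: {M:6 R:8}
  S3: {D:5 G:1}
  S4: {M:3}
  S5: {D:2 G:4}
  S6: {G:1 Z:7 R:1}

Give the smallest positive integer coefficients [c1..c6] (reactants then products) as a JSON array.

M: 6·6 = 36 | 3·6+4·0+6·3+5·0+6·0 = 36
D: 6·5 = 30 | 3·0+4·5+6·0+5·2+6·0 = 30
G: 6·5 = 30 | 3·0+4·1+6·0+5·4+6·1 = 30
Z: 6·7 = 42 | 3·0+4·0+6·0+5·0+6·7 = 42
R: 6·5 = 30 | 3·8+4·0+6·0+5·0+6·1 = 30
gcd(6,3,4,6,5,6) = 1

Coefficients: [6, 3, 4, 6, 5, 6]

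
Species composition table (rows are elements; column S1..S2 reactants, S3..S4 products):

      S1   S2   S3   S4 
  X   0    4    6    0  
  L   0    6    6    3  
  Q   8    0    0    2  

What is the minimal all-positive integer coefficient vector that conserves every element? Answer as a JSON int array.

X: 1·0+6·4 = 24 | 4·6+4·0 = 24
L: 1·0+6·6 = 36 | 4·6+4·3 = 36
Q: 1·8+6·0 = 8 | 4·0+4·2 = 8
gcd(1,6,4,4) = 1

Coefficients: [1, 6, 4, 4]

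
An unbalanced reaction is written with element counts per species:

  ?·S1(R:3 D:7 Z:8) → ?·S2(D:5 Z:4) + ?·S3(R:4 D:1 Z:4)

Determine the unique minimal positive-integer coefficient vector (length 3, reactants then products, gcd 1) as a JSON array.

Coefficients: [4, 5, 3]

R: 4·3 = 12 | 5·0+3·4 = 12
D: 4·7 = 28 | 5·5+3·1 = 28
Z: 4·8 = 32 | 5·4+3·4 = 32
gcd(4,5,3) = 1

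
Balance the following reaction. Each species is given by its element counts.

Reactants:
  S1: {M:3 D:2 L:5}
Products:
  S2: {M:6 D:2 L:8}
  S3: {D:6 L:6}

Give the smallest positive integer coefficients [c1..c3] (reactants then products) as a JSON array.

M: 6·3 = 18 | 3·6+1·0 = 18
D: 6·2 = 12 | 3·2+1·6 = 12
L: 6·5 = 30 | 3·8+1·6 = 30
gcd(6,3,1) = 1

Coefficients: [6, 3, 1]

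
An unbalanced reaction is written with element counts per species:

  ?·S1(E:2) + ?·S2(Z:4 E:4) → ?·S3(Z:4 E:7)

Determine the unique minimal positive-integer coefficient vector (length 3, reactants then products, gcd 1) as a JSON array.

Coefficients: [3, 2, 2]

Z: 3·0+2·4 = 8 | 2·4 = 8
E: 3·2+2·4 = 14 | 2·7 = 14
gcd(3,2,2) = 1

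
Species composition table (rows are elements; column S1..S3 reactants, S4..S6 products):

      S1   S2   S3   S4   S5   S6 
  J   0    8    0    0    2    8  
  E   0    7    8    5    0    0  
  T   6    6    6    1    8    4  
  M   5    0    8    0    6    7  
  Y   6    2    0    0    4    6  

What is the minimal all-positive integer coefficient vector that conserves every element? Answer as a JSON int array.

J: 3·0+2·8+2·0 = 16 | 6·0+4·2+1·8 = 16
E: 3·0+2·7+2·8 = 30 | 6·5+4·0+1·0 = 30
T: 3·6+2·6+2·6 = 42 | 6·1+4·8+1·4 = 42
M: 3·5+2·0+2·8 = 31 | 6·0+4·6+1·7 = 31
Y: 3·6+2·2+2·0 = 22 | 6·0+4·4+1·6 = 22
gcd(3,2,2,6,4,1) = 1

Coefficients: [3, 2, 2, 6, 4, 1]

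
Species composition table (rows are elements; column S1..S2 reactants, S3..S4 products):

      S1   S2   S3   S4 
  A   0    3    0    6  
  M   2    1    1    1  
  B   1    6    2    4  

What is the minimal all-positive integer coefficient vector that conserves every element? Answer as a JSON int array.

Coefficients: [2, 2, 5, 1]

A: 2·0+2·3 = 6 | 5·0+1·6 = 6
M: 2·2+2·1 = 6 | 5·1+1·1 = 6
B: 2·1+2·6 = 14 | 5·2+1·4 = 14
gcd(2,2,5,1) = 1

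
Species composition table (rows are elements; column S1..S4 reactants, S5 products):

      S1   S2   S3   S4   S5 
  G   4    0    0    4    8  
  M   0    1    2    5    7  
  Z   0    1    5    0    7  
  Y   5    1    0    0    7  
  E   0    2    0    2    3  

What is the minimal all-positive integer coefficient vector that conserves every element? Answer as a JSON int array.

G: 5·4+3·0+5·0+3·4 = 32 | 4·8 = 32
M: 5·0+3·1+5·2+3·5 = 28 | 4·7 = 28
Z: 5·0+3·1+5·5+3·0 = 28 | 4·7 = 28
Y: 5·5+3·1+5·0+3·0 = 28 | 4·7 = 28
E: 5·0+3·2+5·0+3·2 = 12 | 4·3 = 12
gcd(5,3,5,3,4) = 1

Coefficients: [5, 3, 5, 3, 4]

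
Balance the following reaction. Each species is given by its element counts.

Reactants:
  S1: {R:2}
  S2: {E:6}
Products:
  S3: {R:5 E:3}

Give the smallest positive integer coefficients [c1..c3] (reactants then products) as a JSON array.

R: 5·2+1·0 = 10 | 2·5 = 10
E: 5·0+1·6 = 6 | 2·3 = 6
gcd(5,1,2) = 1

Coefficients: [5, 1, 2]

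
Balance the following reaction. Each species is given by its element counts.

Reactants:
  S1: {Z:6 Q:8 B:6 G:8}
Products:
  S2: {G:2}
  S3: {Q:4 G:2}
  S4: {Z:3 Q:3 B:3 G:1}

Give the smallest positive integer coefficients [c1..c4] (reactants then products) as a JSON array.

Coefficients: [2, 5, 1, 4]

Z: 2·6 = 12 | 5·0+1·0+4·3 = 12
Q: 2·8 = 16 | 5·0+1·4+4·3 = 16
B: 2·6 = 12 | 5·0+1·0+4·3 = 12
G: 2·8 = 16 | 5·2+1·2+4·1 = 16
gcd(2,5,1,4) = 1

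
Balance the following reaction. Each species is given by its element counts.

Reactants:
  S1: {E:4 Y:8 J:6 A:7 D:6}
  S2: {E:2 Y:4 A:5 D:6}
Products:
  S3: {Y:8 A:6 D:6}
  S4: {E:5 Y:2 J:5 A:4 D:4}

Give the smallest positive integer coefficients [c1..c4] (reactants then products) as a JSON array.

Coefficients: [5, 5, 6, 6]

E: 5·4+5·2 = 30 | 6·0+6·5 = 30
Y: 5·8+5·4 = 60 | 6·8+6·2 = 60
J: 5·6+5·0 = 30 | 6·0+6·5 = 30
A: 5·7+5·5 = 60 | 6·6+6·4 = 60
D: 5·6+5·6 = 60 | 6·6+6·4 = 60
gcd(5,5,6,6) = 1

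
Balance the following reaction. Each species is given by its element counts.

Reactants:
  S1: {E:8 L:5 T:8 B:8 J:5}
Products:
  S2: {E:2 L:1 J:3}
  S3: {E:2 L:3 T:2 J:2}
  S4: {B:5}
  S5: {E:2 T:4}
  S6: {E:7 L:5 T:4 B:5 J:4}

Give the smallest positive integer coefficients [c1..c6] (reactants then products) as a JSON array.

E: 5·8 = 40 | 3·2+4·2+6·0+6·2+2·7 = 40
L: 5·5 = 25 | 3·1+4·3+6·0+6·0+2·5 = 25
T: 5·8 = 40 | 3·0+4·2+6·0+6·4+2·4 = 40
B: 5·8 = 40 | 3·0+4·0+6·5+6·0+2·5 = 40
J: 5·5 = 25 | 3·3+4·2+6·0+6·0+2·4 = 25
gcd(5,3,4,6,6,2) = 1

Coefficients: [5, 3, 4, 6, 6, 2]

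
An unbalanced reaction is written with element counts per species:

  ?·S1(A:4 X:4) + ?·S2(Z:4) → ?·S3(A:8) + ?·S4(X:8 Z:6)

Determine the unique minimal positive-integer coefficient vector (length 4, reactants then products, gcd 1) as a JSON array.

Coefficients: [4, 3, 2, 2]

A: 4·4+3·0 = 16 | 2·8+2·0 = 16
X: 4·4+3·0 = 16 | 2·0+2·8 = 16
Z: 4·0+3·4 = 12 | 2·0+2·6 = 12
gcd(4,3,2,2) = 1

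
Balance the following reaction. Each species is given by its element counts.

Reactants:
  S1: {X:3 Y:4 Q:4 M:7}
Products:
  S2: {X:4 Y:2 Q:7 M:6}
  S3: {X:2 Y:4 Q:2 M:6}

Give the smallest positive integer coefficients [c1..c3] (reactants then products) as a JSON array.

Coefficients: [6, 2, 5]

X: 6·3 = 18 | 2·4+5·2 = 18
Y: 6·4 = 24 | 2·2+5·4 = 24
Q: 6·4 = 24 | 2·7+5·2 = 24
M: 6·7 = 42 | 2·6+5·6 = 42
gcd(6,2,5) = 1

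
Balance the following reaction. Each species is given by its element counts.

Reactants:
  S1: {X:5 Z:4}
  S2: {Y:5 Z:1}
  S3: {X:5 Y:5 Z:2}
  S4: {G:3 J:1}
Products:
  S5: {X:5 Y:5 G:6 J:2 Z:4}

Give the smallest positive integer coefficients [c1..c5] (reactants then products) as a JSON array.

X: 2·5+2·0+1·5+6·0 = 15 | 3·5 = 15
Y: 2·0+2·5+1·5+6·0 = 15 | 3·5 = 15
G: 2·0+2·0+1·0+6·3 = 18 | 3·6 = 18
J: 2·0+2·0+1·0+6·1 = 6 | 3·2 = 6
Z: 2·4+2·1+1·2+6·0 = 12 | 3·4 = 12
gcd(2,2,1,6,3) = 1

Coefficients: [2, 2, 1, 6, 3]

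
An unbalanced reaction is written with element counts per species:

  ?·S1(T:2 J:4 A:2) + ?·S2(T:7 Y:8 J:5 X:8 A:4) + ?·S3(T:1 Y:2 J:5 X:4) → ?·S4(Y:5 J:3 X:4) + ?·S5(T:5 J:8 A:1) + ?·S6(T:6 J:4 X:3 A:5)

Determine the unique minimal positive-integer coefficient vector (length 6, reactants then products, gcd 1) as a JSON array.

Coefficients: [5, 3, 3, 6, 2, 4]

T: 5·2+3·7+3·1 = 34 | 6·0+2·5+4·6 = 34
Y: 5·0+3·8+3·2 = 30 | 6·5+2·0+4·0 = 30
J: 5·4+3·5+3·5 = 50 | 6·3+2·8+4·4 = 50
X: 5·0+3·8+3·4 = 36 | 6·4+2·0+4·3 = 36
A: 5·2+3·4+3·0 = 22 | 6·0+2·1+4·5 = 22
gcd(5,3,3,6,2,4) = 1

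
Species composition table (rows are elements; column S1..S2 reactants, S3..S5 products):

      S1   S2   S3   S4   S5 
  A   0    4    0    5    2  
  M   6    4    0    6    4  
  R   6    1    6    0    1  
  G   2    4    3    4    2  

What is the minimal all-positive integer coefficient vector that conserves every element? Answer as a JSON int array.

Coefficients: [2, 5, 2, 2, 5]

A: 2·0+5·4 = 20 | 2·0+2·5+5·2 = 20
M: 2·6+5·4 = 32 | 2·0+2·6+5·4 = 32
R: 2·6+5·1 = 17 | 2·6+2·0+5·1 = 17
G: 2·2+5·4 = 24 | 2·3+2·4+5·2 = 24
gcd(2,5,2,2,5) = 1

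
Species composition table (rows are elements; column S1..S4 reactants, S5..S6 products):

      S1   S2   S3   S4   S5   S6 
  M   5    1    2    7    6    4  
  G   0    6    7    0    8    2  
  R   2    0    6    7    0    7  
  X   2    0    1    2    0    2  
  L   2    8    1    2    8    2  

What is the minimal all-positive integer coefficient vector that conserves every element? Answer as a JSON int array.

Coefficients: [1, 2, 2, 3, 2, 5]

M: 1·5+2·1+2·2+3·7 = 32 | 2·6+5·4 = 32
G: 1·0+2·6+2·7+3·0 = 26 | 2·8+5·2 = 26
R: 1·2+2·0+2·6+3·7 = 35 | 2·0+5·7 = 35
X: 1·2+2·0+2·1+3·2 = 10 | 2·0+5·2 = 10
L: 1·2+2·8+2·1+3·2 = 26 | 2·8+5·2 = 26
gcd(1,2,2,3,2,5) = 1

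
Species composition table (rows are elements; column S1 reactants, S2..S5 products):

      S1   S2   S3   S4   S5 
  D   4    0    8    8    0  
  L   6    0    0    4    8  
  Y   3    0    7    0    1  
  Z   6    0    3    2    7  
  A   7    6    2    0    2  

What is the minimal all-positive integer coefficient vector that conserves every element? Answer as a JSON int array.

D: 6·4 = 24 | 5·0+2·8+1·8+4·0 = 24
L: 6·6 = 36 | 5·0+2·0+1·4+4·8 = 36
Y: 6·3 = 18 | 5·0+2·7+1·0+4·1 = 18
Z: 6·6 = 36 | 5·0+2·3+1·2+4·7 = 36
A: 6·7 = 42 | 5·6+2·2+1·0+4·2 = 42
gcd(6,5,2,1,4) = 1

Coefficients: [6, 5, 2, 1, 4]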